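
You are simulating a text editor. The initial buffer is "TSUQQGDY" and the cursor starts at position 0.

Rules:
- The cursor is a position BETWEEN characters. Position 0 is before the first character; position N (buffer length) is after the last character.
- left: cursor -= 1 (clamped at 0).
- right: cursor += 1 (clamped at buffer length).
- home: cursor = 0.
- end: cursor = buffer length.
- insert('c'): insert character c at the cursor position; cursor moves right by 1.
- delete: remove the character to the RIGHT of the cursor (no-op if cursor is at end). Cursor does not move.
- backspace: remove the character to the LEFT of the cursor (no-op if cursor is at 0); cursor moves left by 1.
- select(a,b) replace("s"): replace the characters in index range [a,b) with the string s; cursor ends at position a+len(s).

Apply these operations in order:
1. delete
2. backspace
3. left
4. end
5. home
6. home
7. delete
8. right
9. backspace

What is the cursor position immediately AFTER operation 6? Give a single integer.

After op 1 (delete): buf='SUQQGDY' cursor=0
After op 2 (backspace): buf='SUQQGDY' cursor=0
After op 3 (left): buf='SUQQGDY' cursor=0
After op 4 (end): buf='SUQQGDY' cursor=7
After op 5 (home): buf='SUQQGDY' cursor=0
After op 6 (home): buf='SUQQGDY' cursor=0

Answer: 0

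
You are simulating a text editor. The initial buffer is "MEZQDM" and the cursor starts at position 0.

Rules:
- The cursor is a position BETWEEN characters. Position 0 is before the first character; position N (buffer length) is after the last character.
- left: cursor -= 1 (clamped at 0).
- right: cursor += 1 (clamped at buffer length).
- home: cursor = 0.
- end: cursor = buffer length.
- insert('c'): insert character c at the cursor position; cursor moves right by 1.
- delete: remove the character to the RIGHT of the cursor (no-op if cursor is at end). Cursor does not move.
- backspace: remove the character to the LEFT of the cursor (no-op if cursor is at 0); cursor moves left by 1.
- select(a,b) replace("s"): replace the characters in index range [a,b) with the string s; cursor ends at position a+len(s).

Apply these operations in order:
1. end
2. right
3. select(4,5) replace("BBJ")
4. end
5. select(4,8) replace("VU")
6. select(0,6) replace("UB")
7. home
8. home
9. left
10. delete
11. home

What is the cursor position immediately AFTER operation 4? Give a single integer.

Answer: 8

Derivation:
After op 1 (end): buf='MEZQDM' cursor=6
After op 2 (right): buf='MEZQDM' cursor=6
After op 3 (select(4,5) replace("BBJ")): buf='MEZQBBJM' cursor=7
After op 4 (end): buf='MEZQBBJM' cursor=8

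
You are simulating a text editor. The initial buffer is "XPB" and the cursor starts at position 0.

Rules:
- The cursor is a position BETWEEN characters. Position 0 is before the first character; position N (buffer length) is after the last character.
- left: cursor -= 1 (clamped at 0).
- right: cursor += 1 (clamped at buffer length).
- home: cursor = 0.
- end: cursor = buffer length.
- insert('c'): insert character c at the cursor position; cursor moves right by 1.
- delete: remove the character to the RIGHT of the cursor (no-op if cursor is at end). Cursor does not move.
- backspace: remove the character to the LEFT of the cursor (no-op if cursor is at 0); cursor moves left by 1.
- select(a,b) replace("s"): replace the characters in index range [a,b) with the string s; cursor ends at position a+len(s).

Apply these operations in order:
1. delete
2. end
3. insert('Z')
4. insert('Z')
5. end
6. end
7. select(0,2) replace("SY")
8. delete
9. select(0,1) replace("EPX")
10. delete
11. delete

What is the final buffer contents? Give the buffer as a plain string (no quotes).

After op 1 (delete): buf='PB' cursor=0
After op 2 (end): buf='PB' cursor=2
After op 3 (insert('Z')): buf='PBZ' cursor=3
After op 4 (insert('Z')): buf='PBZZ' cursor=4
After op 5 (end): buf='PBZZ' cursor=4
After op 6 (end): buf='PBZZ' cursor=4
After op 7 (select(0,2) replace("SY")): buf='SYZZ' cursor=2
After op 8 (delete): buf='SYZ' cursor=2
After op 9 (select(0,1) replace("EPX")): buf='EPXYZ' cursor=3
After op 10 (delete): buf='EPXZ' cursor=3
After op 11 (delete): buf='EPX' cursor=3

Answer: EPX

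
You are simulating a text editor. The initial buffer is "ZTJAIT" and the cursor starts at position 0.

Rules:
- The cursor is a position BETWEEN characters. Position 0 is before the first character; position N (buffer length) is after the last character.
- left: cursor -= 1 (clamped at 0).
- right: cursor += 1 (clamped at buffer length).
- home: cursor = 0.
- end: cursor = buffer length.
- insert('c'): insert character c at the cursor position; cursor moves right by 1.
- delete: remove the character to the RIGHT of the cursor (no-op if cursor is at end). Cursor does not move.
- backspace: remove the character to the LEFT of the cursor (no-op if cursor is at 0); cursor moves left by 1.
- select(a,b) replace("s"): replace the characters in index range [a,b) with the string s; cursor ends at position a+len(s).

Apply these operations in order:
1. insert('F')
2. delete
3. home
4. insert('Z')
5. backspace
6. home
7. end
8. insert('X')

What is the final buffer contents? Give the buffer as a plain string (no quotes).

After op 1 (insert('F')): buf='FZTJAIT' cursor=1
After op 2 (delete): buf='FTJAIT' cursor=1
After op 3 (home): buf='FTJAIT' cursor=0
After op 4 (insert('Z')): buf='ZFTJAIT' cursor=1
After op 5 (backspace): buf='FTJAIT' cursor=0
After op 6 (home): buf='FTJAIT' cursor=0
After op 7 (end): buf='FTJAIT' cursor=6
After op 8 (insert('X')): buf='FTJAITX' cursor=7

Answer: FTJAITX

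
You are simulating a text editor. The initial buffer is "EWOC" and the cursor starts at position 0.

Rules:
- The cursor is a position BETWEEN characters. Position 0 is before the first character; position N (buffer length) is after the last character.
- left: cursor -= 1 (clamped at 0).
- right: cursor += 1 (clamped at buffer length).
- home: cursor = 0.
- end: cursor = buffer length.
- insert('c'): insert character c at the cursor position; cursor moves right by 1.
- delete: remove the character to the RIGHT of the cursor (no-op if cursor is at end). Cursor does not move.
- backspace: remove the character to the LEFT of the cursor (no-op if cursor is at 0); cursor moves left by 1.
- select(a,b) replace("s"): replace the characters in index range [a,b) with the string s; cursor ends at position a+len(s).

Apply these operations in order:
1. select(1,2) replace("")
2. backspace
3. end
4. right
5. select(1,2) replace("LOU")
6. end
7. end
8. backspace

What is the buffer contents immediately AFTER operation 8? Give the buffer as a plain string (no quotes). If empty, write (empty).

After op 1 (select(1,2) replace("")): buf='EOC' cursor=1
After op 2 (backspace): buf='OC' cursor=0
After op 3 (end): buf='OC' cursor=2
After op 4 (right): buf='OC' cursor=2
After op 5 (select(1,2) replace("LOU")): buf='OLOU' cursor=4
After op 6 (end): buf='OLOU' cursor=4
After op 7 (end): buf='OLOU' cursor=4
After op 8 (backspace): buf='OLO' cursor=3

Answer: OLO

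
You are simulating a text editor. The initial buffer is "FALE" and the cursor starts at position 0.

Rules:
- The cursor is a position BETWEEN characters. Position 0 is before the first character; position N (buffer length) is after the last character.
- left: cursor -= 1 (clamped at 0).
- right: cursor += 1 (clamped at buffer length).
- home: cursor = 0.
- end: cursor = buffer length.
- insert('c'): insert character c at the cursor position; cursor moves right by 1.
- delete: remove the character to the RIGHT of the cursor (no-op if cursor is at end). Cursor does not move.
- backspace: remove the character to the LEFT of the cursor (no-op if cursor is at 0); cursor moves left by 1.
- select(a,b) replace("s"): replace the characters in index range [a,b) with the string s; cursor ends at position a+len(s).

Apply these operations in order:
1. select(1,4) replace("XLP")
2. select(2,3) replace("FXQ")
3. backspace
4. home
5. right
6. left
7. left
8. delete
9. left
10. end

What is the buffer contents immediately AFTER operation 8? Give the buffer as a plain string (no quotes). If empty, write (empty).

Answer: XFXP

Derivation:
After op 1 (select(1,4) replace("XLP")): buf='FXLP' cursor=4
After op 2 (select(2,3) replace("FXQ")): buf='FXFXQP' cursor=5
After op 3 (backspace): buf='FXFXP' cursor=4
After op 4 (home): buf='FXFXP' cursor=0
After op 5 (right): buf='FXFXP' cursor=1
After op 6 (left): buf='FXFXP' cursor=0
After op 7 (left): buf='FXFXP' cursor=0
After op 8 (delete): buf='XFXP' cursor=0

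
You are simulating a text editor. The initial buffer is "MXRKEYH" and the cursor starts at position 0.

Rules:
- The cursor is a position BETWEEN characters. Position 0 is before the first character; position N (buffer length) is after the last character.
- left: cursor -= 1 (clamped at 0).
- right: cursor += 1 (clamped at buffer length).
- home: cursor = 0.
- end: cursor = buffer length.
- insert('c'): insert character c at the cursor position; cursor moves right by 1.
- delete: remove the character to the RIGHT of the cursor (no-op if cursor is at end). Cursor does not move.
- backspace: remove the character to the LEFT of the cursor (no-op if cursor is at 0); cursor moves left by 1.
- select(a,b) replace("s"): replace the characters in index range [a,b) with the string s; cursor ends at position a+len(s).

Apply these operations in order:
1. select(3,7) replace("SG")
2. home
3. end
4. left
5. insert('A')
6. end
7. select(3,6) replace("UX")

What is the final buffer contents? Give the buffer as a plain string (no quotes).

Answer: MXRUX

Derivation:
After op 1 (select(3,7) replace("SG")): buf='MXRSG' cursor=5
After op 2 (home): buf='MXRSG' cursor=0
After op 3 (end): buf='MXRSG' cursor=5
After op 4 (left): buf='MXRSG' cursor=4
After op 5 (insert('A')): buf='MXRSAG' cursor=5
After op 6 (end): buf='MXRSAG' cursor=6
After op 7 (select(3,6) replace("UX")): buf='MXRUX' cursor=5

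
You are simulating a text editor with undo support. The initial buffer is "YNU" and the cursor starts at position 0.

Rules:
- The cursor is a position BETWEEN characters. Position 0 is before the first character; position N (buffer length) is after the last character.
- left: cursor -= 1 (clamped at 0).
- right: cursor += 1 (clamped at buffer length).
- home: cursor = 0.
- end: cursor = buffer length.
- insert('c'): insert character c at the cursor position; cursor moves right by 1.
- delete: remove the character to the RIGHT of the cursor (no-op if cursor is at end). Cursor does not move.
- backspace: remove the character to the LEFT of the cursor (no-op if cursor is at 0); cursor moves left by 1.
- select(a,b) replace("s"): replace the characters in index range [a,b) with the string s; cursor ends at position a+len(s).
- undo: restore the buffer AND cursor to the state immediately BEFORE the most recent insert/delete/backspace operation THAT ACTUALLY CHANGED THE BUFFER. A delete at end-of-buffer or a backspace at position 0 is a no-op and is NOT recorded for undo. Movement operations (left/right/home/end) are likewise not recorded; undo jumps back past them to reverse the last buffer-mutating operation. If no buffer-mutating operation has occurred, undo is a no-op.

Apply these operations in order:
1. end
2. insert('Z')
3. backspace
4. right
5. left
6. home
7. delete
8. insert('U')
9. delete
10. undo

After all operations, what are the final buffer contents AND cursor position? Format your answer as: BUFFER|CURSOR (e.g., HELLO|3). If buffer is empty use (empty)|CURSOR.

Answer: UNU|1

Derivation:
After op 1 (end): buf='YNU' cursor=3
After op 2 (insert('Z')): buf='YNUZ' cursor=4
After op 3 (backspace): buf='YNU' cursor=3
After op 4 (right): buf='YNU' cursor=3
After op 5 (left): buf='YNU' cursor=2
After op 6 (home): buf='YNU' cursor=0
After op 7 (delete): buf='NU' cursor=0
After op 8 (insert('U')): buf='UNU' cursor=1
After op 9 (delete): buf='UU' cursor=1
After op 10 (undo): buf='UNU' cursor=1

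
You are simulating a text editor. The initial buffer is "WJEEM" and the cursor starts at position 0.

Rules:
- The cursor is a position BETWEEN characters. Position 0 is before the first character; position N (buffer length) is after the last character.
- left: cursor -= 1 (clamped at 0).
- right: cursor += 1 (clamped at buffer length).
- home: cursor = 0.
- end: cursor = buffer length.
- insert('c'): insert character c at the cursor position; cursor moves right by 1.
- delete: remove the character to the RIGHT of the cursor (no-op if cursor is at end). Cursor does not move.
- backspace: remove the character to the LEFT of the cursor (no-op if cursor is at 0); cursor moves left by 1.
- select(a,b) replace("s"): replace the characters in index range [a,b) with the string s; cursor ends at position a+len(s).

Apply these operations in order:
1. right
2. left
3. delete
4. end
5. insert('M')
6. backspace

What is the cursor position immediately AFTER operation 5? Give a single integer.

After op 1 (right): buf='WJEEM' cursor=1
After op 2 (left): buf='WJEEM' cursor=0
After op 3 (delete): buf='JEEM' cursor=0
After op 4 (end): buf='JEEM' cursor=4
After op 5 (insert('M')): buf='JEEMM' cursor=5

Answer: 5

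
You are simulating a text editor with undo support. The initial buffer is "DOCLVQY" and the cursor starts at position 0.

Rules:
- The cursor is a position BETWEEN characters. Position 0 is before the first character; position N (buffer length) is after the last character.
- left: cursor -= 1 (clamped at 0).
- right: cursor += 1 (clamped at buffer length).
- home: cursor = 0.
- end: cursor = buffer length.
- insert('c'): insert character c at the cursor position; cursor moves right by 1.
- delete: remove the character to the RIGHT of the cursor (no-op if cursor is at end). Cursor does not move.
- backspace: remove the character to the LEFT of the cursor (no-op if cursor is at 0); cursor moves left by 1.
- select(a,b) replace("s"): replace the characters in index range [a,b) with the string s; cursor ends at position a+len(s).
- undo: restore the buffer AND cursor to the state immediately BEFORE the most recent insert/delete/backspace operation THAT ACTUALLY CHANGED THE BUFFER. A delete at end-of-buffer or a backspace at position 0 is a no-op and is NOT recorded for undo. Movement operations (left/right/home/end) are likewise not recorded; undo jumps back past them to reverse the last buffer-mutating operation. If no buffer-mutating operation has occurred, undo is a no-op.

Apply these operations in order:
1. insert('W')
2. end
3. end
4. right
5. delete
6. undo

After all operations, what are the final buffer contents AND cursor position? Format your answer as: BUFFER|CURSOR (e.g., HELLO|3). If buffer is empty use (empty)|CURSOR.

After op 1 (insert('W')): buf='WDOCLVQY' cursor=1
After op 2 (end): buf='WDOCLVQY' cursor=8
After op 3 (end): buf='WDOCLVQY' cursor=8
After op 4 (right): buf='WDOCLVQY' cursor=8
After op 5 (delete): buf='WDOCLVQY' cursor=8
After op 6 (undo): buf='DOCLVQY' cursor=0

Answer: DOCLVQY|0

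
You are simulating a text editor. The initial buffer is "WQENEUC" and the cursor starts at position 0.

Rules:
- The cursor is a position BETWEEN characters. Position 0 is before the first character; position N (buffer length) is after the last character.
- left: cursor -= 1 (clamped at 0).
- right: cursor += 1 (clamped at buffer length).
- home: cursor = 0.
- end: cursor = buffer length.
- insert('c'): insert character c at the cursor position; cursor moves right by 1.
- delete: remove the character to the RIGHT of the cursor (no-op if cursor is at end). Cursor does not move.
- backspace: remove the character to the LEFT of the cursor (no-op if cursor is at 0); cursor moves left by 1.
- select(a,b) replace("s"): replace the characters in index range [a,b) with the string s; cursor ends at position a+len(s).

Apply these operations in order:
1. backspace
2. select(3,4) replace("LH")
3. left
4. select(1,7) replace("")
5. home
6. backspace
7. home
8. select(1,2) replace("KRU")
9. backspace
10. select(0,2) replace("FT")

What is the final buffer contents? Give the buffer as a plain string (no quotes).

After op 1 (backspace): buf='WQENEUC' cursor=0
After op 2 (select(3,4) replace("LH")): buf='WQELHEUC' cursor=5
After op 3 (left): buf='WQELHEUC' cursor=4
After op 4 (select(1,7) replace("")): buf='WC' cursor=1
After op 5 (home): buf='WC' cursor=0
After op 6 (backspace): buf='WC' cursor=0
After op 7 (home): buf='WC' cursor=0
After op 8 (select(1,2) replace("KRU")): buf='WKRU' cursor=4
After op 9 (backspace): buf='WKR' cursor=3
After op 10 (select(0,2) replace("FT")): buf='FTR' cursor=2

Answer: FTR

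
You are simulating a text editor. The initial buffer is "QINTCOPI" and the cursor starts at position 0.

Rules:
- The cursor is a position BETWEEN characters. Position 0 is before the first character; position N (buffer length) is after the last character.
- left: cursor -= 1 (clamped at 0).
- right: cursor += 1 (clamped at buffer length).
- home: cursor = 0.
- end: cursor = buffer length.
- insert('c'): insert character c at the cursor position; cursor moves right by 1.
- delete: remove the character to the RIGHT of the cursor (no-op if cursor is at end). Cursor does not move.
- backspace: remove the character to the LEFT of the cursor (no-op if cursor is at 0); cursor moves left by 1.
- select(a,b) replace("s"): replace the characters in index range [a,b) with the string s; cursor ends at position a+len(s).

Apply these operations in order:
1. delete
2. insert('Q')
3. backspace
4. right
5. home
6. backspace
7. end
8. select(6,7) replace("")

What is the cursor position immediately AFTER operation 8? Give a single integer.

Answer: 6

Derivation:
After op 1 (delete): buf='INTCOPI' cursor=0
After op 2 (insert('Q')): buf='QINTCOPI' cursor=1
After op 3 (backspace): buf='INTCOPI' cursor=0
After op 4 (right): buf='INTCOPI' cursor=1
After op 5 (home): buf='INTCOPI' cursor=0
After op 6 (backspace): buf='INTCOPI' cursor=0
After op 7 (end): buf='INTCOPI' cursor=7
After op 8 (select(6,7) replace("")): buf='INTCOP' cursor=6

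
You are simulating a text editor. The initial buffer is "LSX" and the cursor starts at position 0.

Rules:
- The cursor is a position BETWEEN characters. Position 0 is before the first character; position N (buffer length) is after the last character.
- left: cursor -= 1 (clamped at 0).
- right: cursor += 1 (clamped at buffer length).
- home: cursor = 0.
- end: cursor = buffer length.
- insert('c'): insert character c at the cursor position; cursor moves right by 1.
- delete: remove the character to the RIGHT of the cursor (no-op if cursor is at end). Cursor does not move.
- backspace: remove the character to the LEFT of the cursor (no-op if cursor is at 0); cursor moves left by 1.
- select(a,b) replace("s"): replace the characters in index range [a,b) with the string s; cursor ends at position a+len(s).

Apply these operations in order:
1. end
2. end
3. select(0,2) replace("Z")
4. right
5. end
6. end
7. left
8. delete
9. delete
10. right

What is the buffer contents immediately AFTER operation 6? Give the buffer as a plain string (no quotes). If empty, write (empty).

Answer: ZX

Derivation:
After op 1 (end): buf='LSX' cursor=3
After op 2 (end): buf='LSX' cursor=3
After op 3 (select(0,2) replace("Z")): buf='ZX' cursor=1
After op 4 (right): buf='ZX' cursor=2
After op 5 (end): buf='ZX' cursor=2
After op 6 (end): buf='ZX' cursor=2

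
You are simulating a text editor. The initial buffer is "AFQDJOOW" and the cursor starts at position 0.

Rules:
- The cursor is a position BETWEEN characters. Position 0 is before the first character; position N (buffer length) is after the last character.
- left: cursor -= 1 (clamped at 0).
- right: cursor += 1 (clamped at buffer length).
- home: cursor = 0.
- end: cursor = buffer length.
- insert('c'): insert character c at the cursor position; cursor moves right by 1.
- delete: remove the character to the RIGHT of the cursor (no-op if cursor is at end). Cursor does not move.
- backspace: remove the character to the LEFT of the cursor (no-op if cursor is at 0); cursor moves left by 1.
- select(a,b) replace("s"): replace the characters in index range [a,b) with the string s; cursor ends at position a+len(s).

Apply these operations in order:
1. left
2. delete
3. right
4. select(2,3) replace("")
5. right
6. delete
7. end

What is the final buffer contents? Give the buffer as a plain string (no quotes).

Answer: FQJOW

Derivation:
After op 1 (left): buf='AFQDJOOW' cursor=0
After op 2 (delete): buf='FQDJOOW' cursor=0
After op 3 (right): buf='FQDJOOW' cursor=1
After op 4 (select(2,3) replace("")): buf='FQJOOW' cursor=2
After op 5 (right): buf='FQJOOW' cursor=3
After op 6 (delete): buf='FQJOW' cursor=3
After op 7 (end): buf='FQJOW' cursor=5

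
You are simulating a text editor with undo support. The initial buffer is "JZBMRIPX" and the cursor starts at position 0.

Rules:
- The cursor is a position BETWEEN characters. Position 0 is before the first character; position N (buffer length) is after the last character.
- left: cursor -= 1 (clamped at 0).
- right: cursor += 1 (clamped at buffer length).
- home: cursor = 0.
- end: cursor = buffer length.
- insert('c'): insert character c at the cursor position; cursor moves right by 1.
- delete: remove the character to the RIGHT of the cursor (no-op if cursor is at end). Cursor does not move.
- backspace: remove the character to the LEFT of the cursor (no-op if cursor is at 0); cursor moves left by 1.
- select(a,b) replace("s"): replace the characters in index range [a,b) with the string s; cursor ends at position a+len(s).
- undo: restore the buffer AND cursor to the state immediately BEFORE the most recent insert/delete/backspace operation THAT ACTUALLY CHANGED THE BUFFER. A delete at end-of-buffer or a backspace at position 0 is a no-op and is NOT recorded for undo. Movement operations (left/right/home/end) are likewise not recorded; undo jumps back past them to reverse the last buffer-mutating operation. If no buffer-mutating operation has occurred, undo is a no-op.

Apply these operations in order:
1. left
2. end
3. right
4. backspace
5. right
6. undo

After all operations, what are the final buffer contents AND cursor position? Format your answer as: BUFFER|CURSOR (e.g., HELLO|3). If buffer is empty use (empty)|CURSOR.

After op 1 (left): buf='JZBMRIPX' cursor=0
After op 2 (end): buf='JZBMRIPX' cursor=8
After op 3 (right): buf='JZBMRIPX' cursor=8
After op 4 (backspace): buf='JZBMRIP' cursor=7
After op 5 (right): buf='JZBMRIP' cursor=7
After op 6 (undo): buf='JZBMRIPX' cursor=8

Answer: JZBMRIPX|8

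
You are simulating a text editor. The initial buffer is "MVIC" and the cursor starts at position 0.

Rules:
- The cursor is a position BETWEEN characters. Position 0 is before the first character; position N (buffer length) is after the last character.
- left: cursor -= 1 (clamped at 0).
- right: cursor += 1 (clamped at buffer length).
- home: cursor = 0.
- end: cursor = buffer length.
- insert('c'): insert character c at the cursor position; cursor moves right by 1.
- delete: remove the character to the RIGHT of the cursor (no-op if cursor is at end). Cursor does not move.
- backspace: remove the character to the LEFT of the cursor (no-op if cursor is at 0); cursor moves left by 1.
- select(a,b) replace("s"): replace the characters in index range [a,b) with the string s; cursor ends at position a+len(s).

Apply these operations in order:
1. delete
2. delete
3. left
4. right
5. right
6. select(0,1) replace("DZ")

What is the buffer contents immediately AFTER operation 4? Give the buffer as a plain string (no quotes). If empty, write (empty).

Answer: IC

Derivation:
After op 1 (delete): buf='VIC' cursor=0
After op 2 (delete): buf='IC' cursor=0
After op 3 (left): buf='IC' cursor=0
After op 4 (right): buf='IC' cursor=1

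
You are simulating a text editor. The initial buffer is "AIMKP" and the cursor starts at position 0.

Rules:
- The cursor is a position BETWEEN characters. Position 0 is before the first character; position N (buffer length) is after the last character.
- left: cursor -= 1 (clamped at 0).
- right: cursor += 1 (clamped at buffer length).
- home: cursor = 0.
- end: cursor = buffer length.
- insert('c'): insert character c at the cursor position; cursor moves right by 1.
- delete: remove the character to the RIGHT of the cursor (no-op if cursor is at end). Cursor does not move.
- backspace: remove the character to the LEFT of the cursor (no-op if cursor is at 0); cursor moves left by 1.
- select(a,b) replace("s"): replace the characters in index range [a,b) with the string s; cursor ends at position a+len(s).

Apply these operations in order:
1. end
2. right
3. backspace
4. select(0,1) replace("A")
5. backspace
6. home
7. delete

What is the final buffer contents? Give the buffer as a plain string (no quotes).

Answer: MK

Derivation:
After op 1 (end): buf='AIMKP' cursor=5
After op 2 (right): buf='AIMKP' cursor=5
After op 3 (backspace): buf='AIMK' cursor=4
After op 4 (select(0,1) replace("A")): buf='AIMK' cursor=1
After op 5 (backspace): buf='IMK' cursor=0
After op 6 (home): buf='IMK' cursor=0
After op 7 (delete): buf='MK' cursor=0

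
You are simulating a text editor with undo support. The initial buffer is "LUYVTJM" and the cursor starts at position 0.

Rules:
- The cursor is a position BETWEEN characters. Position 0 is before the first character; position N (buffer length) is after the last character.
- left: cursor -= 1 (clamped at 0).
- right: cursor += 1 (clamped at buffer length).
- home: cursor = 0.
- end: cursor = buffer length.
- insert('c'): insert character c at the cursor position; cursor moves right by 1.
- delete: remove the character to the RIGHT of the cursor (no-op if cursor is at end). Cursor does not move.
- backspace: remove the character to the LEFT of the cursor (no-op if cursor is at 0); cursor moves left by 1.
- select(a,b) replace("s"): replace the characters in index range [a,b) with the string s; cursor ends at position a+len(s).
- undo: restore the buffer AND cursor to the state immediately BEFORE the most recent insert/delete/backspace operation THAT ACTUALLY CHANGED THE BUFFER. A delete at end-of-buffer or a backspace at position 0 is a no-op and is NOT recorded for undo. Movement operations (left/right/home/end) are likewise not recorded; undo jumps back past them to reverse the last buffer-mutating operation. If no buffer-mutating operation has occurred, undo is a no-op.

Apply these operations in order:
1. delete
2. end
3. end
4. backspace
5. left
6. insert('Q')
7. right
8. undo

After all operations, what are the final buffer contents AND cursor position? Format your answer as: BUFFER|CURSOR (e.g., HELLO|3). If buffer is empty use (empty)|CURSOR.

Answer: UYVTJ|4

Derivation:
After op 1 (delete): buf='UYVTJM' cursor=0
After op 2 (end): buf='UYVTJM' cursor=6
After op 3 (end): buf='UYVTJM' cursor=6
After op 4 (backspace): buf='UYVTJ' cursor=5
After op 5 (left): buf='UYVTJ' cursor=4
After op 6 (insert('Q')): buf='UYVTQJ' cursor=5
After op 7 (right): buf='UYVTQJ' cursor=6
After op 8 (undo): buf='UYVTJ' cursor=4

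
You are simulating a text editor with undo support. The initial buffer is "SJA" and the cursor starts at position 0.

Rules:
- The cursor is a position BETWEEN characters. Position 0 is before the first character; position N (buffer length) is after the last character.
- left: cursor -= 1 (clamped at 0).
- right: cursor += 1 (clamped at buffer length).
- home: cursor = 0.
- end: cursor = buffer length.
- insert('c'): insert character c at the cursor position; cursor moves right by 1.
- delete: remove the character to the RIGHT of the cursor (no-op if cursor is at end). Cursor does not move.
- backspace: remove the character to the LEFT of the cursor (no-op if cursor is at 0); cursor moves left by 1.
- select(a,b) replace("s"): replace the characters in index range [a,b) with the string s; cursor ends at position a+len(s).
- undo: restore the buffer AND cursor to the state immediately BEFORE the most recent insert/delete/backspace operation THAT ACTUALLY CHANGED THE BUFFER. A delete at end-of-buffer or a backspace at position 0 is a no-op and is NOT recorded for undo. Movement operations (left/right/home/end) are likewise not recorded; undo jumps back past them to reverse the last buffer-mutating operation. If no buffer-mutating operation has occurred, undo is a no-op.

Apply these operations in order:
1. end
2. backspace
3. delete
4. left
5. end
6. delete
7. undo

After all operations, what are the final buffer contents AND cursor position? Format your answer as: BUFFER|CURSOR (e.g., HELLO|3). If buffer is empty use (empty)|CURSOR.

After op 1 (end): buf='SJA' cursor=3
After op 2 (backspace): buf='SJ' cursor=2
After op 3 (delete): buf='SJ' cursor=2
After op 4 (left): buf='SJ' cursor=1
After op 5 (end): buf='SJ' cursor=2
After op 6 (delete): buf='SJ' cursor=2
After op 7 (undo): buf='SJA' cursor=3

Answer: SJA|3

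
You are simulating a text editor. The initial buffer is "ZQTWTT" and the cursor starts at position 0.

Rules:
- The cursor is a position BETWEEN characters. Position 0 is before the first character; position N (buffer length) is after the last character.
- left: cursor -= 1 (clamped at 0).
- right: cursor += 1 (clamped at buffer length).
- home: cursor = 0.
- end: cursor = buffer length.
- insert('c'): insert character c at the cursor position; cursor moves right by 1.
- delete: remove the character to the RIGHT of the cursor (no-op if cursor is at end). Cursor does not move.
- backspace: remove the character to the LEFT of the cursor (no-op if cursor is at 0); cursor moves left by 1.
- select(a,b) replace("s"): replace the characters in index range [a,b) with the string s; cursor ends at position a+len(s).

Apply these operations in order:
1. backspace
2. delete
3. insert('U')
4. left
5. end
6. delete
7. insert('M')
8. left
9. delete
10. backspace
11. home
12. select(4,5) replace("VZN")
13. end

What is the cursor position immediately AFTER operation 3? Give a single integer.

After op 1 (backspace): buf='ZQTWTT' cursor=0
After op 2 (delete): buf='QTWTT' cursor=0
After op 3 (insert('U')): buf='UQTWTT' cursor=1

Answer: 1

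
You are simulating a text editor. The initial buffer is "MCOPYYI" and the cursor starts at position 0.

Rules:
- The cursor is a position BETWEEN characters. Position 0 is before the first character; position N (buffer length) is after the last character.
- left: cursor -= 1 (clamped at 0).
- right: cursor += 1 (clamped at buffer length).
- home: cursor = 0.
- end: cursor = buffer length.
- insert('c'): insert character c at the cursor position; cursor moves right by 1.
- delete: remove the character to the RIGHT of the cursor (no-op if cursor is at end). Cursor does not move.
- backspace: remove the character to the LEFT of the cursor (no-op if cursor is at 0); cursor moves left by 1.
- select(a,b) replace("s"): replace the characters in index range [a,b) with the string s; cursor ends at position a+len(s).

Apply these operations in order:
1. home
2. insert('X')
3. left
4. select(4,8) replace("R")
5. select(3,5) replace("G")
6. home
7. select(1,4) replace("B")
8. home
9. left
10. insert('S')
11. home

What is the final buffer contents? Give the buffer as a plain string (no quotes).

Answer: SXB

Derivation:
After op 1 (home): buf='MCOPYYI' cursor=0
After op 2 (insert('X')): buf='XMCOPYYI' cursor=1
After op 3 (left): buf='XMCOPYYI' cursor=0
After op 4 (select(4,8) replace("R")): buf='XMCOR' cursor=5
After op 5 (select(3,5) replace("G")): buf='XMCG' cursor=4
After op 6 (home): buf='XMCG' cursor=0
After op 7 (select(1,4) replace("B")): buf='XB' cursor=2
After op 8 (home): buf='XB' cursor=0
After op 9 (left): buf='XB' cursor=0
After op 10 (insert('S')): buf='SXB' cursor=1
After op 11 (home): buf='SXB' cursor=0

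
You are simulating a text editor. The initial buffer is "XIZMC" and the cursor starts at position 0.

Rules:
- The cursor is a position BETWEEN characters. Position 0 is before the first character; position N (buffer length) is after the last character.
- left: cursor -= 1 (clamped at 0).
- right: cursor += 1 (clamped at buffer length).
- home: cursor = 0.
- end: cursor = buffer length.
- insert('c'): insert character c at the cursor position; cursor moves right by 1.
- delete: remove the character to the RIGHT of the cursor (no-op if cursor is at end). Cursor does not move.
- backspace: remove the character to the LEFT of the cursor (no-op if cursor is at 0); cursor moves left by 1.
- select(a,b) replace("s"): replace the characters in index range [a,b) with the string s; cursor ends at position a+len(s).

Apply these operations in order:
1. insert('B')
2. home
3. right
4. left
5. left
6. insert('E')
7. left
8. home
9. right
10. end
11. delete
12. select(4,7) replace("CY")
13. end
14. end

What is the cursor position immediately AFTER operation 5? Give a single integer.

Answer: 0

Derivation:
After op 1 (insert('B')): buf='BXIZMC' cursor=1
After op 2 (home): buf='BXIZMC' cursor=0
After op 3 (right): buf='BXIZMC' cursor=1
After op 4 (left): buf='BXIZMC' cursor=0
After op 5 (left): buf='BXIZMC' cursor=0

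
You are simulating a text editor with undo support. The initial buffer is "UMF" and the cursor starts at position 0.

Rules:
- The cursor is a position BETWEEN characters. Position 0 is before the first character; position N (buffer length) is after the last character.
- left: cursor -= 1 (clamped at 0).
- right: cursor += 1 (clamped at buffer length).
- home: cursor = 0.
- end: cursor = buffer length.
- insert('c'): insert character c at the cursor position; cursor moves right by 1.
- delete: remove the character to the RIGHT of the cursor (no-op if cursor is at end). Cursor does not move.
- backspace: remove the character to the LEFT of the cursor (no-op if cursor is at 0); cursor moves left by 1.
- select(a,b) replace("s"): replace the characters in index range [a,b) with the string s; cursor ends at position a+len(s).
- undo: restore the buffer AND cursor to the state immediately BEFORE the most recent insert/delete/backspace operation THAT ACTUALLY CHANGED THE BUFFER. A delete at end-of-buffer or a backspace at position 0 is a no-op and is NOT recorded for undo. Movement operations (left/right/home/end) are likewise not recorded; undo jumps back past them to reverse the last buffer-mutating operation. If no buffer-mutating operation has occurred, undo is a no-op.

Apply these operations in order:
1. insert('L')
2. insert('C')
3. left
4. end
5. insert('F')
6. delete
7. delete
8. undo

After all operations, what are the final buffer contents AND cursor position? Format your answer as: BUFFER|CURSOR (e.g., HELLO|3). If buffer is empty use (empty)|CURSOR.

Answer: LCUMF|5

Derivation:
After op 1 (insert('L')): buf='LUMF' cursor=1
After op 2 (insert('C')): buf='LCUMF' cursor=2
After op 3 (left): buf='LCUMF' cursor=1
After op 4 (end): buf='LCUMF' cursor=5
After op 5 (insert('F')): buf='LCUMFF' cursor=6
After op 6 (delete): buf='LCUMFF' cursor=6
After op 7 (delete): buf='LCUMFF' cursor=6
After op 8 (undo): buf='LCUMF' cursor=5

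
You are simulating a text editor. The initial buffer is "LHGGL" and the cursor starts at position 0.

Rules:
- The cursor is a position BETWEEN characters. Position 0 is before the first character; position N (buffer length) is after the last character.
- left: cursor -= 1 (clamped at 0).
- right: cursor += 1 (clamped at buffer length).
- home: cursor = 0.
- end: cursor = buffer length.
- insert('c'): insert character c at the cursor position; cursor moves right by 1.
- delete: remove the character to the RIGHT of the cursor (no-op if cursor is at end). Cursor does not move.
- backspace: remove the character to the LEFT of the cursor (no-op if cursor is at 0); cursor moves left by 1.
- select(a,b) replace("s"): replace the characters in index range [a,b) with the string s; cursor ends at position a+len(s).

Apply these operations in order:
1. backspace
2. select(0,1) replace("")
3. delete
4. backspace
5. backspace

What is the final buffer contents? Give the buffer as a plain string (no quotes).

After op 1 (backspace): buf='LHGGL' cursor=0
After op 2 (select(0,1) replace("")): buf='HGGL' cursor=0
After op 3 (delete): buf='GGL' cursor=0
After op 4 (backspace): buf='GGL' cursor=0
After op 5 (backspace): buf='GGL' cursor=0

Answer: GGL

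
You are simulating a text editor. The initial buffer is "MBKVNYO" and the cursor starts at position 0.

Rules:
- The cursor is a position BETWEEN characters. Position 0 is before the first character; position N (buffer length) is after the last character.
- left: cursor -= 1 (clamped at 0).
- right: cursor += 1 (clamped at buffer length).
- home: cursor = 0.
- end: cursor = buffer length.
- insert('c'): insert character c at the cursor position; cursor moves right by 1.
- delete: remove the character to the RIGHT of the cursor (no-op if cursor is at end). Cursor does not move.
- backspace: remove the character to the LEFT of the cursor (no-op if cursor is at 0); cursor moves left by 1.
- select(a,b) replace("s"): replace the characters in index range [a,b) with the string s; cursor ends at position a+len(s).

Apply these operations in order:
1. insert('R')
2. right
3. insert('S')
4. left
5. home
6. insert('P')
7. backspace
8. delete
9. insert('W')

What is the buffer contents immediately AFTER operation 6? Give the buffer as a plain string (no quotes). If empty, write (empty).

After op 1 (insert('R')): buf='RMBKVNYO' cursor=1
After op 2 (right): buf='RMBKVNYO' cursor=2
After op 3 (insert('S')): buf='RMSBKVNYO' cursor=3
After op 4 (left): buf='RMSBKVNYO' cursor=2
After op 5 (home): buf='RMSBKVNYO' cursor=0
After op 6 (insert('P')): buf='PRMSBKVNYO' cursor=1

Answer: PRMSBKVNYO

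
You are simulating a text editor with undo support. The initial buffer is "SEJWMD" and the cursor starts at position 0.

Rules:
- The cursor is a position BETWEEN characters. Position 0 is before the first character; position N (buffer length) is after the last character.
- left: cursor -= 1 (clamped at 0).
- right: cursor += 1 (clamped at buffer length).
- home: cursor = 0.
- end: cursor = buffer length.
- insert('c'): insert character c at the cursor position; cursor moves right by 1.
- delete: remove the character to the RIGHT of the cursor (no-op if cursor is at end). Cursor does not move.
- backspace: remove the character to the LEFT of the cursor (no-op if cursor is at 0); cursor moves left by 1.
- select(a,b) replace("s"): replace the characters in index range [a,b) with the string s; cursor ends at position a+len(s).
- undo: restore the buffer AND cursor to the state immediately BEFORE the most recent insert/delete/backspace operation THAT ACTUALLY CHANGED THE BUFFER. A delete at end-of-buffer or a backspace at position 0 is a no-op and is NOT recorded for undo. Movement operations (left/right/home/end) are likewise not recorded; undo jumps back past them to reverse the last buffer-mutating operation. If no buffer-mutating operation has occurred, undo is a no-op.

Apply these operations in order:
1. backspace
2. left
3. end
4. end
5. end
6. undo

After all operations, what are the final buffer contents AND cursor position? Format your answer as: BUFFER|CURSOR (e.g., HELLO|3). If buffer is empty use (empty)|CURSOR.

Answer: SEJWMD|6

Derivation:
After op 1 (backspace): buf='SEJWMD' cursor=0
After op 2 (left): buf='SEJWMD' cursor=0
After op 3 (end): buf='SEJWMD' cursor=6
After op 4 (end): buf='SEJWMD' cursor=6
After op 5 (end): buf='SEJWMD' cursor=6
After op 6 (undo): buf='SEJWMD' cursor=6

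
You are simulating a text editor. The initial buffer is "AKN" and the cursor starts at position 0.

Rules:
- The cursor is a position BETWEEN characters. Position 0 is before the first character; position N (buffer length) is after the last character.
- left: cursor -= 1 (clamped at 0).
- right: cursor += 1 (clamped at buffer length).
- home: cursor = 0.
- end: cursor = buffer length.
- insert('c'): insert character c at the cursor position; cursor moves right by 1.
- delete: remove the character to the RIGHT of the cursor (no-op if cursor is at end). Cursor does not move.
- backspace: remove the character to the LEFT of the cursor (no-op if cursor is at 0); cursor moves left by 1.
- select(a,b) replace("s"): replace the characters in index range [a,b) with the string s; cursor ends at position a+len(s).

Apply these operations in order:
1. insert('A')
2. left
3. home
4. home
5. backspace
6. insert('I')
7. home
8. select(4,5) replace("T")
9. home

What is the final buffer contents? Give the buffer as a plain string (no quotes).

After op 1 (insert('A')): buf='AAKN' cursor=1
After op 2 (left): buf='AAKN' cursor=0
After op 3 (home): buf='AAKN' cursor=0
After op 4 (home): buf='AAKN' cursor=0
After op 5 (backspace): buf='AAKN' cursor=0
After op 6 (insert('I')): buf='IAAKN' cursor=1
After op 7 (home): buf='IAAKN' cursor=0
After op 8 (select(4,5) replace("T")): buf='IAAKT' cursor=5
After op 9 (home): buf='IAAKT' cursor=0

Answer: IAAKT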